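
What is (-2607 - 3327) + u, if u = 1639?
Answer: -4295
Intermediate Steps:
(-2607 - 3327) + u = (-2607 - 3327) + 1639 = -5934 + 1639 = -4295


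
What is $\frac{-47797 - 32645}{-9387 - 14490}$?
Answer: $\frac{8938}{2653} \approx 3.369$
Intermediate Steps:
$\frac{-47797 - 32645}{-9387 - 14490} = - \frac{80442}{-23877} = \left(-80442\right) \left(- \frac{1}{23877}\right) = \frac{8938}{2653}$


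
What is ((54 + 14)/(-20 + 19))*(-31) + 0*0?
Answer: 2108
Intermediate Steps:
((54 + 14)/(-20 + 19))*(-31) + 0*0 = (68/(-1))*(-31) + 0 = (68*(-1))*(-31) + 0 = -68*(-31) + 0 = 2108 + 0 = 2108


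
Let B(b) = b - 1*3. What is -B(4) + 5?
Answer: 4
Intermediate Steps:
B(b) = -3 + b (B(b) = b - 3 = -3 + b)
-B(4) + 5 = -(-3 + 4) + 5 = -1*1 + 5 = -1 + 5 = 4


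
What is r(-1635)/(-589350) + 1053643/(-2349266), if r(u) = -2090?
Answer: -61605453611/138453991710 ≈ -0.44495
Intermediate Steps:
r(-1635)/(-589350) + 1053643/(-2349266) = -2090/(-589350) + 1053643/(-2349266) = -2090*(-1/589350) + 1053643*(-1/2349266) = 209/58935 - 1053643/2349266 = -61605453611/138453991710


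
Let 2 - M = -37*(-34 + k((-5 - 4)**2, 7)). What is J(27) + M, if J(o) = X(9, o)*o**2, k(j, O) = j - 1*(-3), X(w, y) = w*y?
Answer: 178999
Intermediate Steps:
k(j, O) = 3 + j (k(j, O) = j + 3 = 3 + j)
M = 1852 (M = 2 - (-37)*(-34 + (3 + (-5 - 4)**2)) = 2 - (-37)*(-34 + (3 + (-9)**2)) = 2 - (-37)*(-34 + (3 + 81)) = 2 - (-37)*(-34 + 84) = 2 - (-37)*50 = 2 - 1*(-1850) = 2 + 1850 = 1852)
J(o) = 9*o**3 (J(o) = (9*o)*o**2 = 9*o**3)
J(27) + M = 9*27**3 + 1852 = 9*19683 + 1852 = 177147 + 1852 = 178999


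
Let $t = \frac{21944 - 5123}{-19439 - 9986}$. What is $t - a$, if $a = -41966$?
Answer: $\frac{1234832729}{29425} \approx 41965.0$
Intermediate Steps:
$t = - \frac{16821}{29425}$ ($t = \frac{16821}{-29425} = 16821 \left(- \frac{1}{29425}\right) = - \frac{16821}{29425} \approx -0.57166$)
$t - a = - \frac{16821}{29425} - -41966 = - \frac{16821}{29425} + 41966 = \frac{1234832729}{29425}$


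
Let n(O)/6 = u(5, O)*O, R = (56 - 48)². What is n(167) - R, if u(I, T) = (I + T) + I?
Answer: 177290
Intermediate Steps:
R = 64 (R = 8² = 64)
u(I, T) = T + 2*I
n(O) = 6*O*(10 + O) (n(O) = 6*((O + 2*5)*O) = 6*((O + 10)*O) = 6*((10 + O)*O) = 6*(O*(10 + O)) = 6*O*(10 + O))
n(167) - R = 6*167*(10 + 167) - 1*64 = 6*167*177 - 64 = 177354 - 64 = 177290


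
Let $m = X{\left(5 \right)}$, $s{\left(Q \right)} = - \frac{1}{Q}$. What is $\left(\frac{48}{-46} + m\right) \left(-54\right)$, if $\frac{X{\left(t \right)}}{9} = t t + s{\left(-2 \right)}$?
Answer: $- \frac{283743}{23} \approx -12337.0$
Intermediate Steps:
$X{\left(t \right)} = \frac{9}{2} + 9 t^{2}$ ($X{\left(t \right)} = 9 \left(t t - \frac{1}{-2}\right) = 9 \left(t^{2} - - \frac{1}{2}\right) = 9 \left(t^{2} + \frac{1}{2}\right) = 9 \left(\frac{1}{2} + t^{2}\right) = \frac{9}{2} + 9 t^{2}$)
$m = \frac{459}{2}$ ($m = \frac{9}{2} + 9 \cdot 5^{2} = \frac{9}{2} + 9 \cdot 25 = \frac{9}{2} + 225 = \frac{459}{2} \approx 229.5$)
$\left(\frac{48}{-46} + m\right) \left(-54\right) = \left(\frac{48}{-46} + \frac{459}{2}\right) \left(-54\right) = \left(48 \left(- \frac{1}{46}\right) + \frac{459}{2}\right) \left(-54\right) = \left(- \frac{24}{23} + \frac{459}{2}\right) \left(-54\right) = \frac{10509}{46} \left(-54\right) = - \frac{283743}{23}$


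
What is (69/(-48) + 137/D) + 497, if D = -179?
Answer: 1417099/2864 ≈ 494.80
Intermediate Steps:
(69/(-48) + 137/D) + 497 = (69/(-48) + 137/(-179)) + 497 = (69*(-1/48) + 137*(-1/179)) + 497 = (-23/16 - 137/179) + 497 = -6309/2864 + 497 = 1417099/2864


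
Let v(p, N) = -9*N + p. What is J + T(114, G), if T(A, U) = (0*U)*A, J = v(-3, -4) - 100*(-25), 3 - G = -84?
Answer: 2533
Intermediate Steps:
v(p, N) = p - 9*N
G = 87 (G = 3 - 1*(-84) = 3 + 84 = 87)
J = 2533 (J = (-3 - 9*(-4)) - 100*(-25) = (-3 + 36) + 2500 = 33 + 2500 = 2533)
T(A, U) = 0 (T(A, U) = 0*A = 0)
J + T(114, G) = 2533 + 0 = 2533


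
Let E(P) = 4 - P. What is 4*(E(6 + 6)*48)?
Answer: -1536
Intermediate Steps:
4*(E(6 + 6)*48) = 4*((4 - (6 + 6))*48) = 4*((4 - 1*12)*48) = 4*((4 - 12)*48) = 4*(-8*48) = 4*(-384) = -1536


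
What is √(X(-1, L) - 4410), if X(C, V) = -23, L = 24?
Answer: I*√4433 ≈ 66.581*I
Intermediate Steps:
√(X(-1, L) - 4410) = √(-23 - 4410) = √(-4433) = I*√4433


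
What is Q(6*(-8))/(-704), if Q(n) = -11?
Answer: 1/64 ≈ 0.015625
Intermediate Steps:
Q(6*(-8))/(-704) = -11/(-704) = -11*(-1/704) = 1/64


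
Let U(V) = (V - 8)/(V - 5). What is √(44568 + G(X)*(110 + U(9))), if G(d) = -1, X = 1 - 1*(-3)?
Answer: 3*√19759/2 ≈ 210.85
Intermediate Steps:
U(V) = (-8 + V)/(-5 + V)
X = 4 (X = 1 + 3 = 4)
√(44568 + G(X)*(110 + U(9))) = √(44568 - (110 + (-8 + 9)/(-5 + 9))) = √(44568 - (110 + 1/4)) = √(44568 - (110 + (¼)*1)) = √(44568 - (110 + ¼)) = √(44568 - 1*441/4) = √(44568 - 441/4) = √(177831/4) = 3*√19759/2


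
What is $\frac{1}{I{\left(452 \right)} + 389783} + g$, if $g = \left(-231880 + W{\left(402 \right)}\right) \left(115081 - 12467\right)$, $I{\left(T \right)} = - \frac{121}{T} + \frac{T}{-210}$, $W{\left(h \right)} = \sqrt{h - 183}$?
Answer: $- \frac{440167365353304857900}{18498986323} + 102614 \sqrt{219} \approx -2.3793 \cdot 10^{10}$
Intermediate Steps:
$W{\left(h \right)} = \sqrt{-183 + h}$
$I{\left(T \right)} = - \frac{121}{T} - \frac{T}{210}$ ($I{\left(T \right)} = - \frac{121}{T} + T \left(- \frac{1}{210}\right) = - \frac{121}{T} - \frac{T}{210}$)
$g = -23794134320 + 102614 \sqrt{219}$ ($g = \left(-231880 + \sqrt{-183 + 402}\right) \left(115081 - 12467\right) = \left(-231880 + \sqrt{219}\right) 102614 = -23794134320 + 102614 \sqrt{219} \approx -2.3793 \cdot 10^{10}$)
$\frac{1}{I{\left(452 \right)} + 389783} + g = \frac{1}{\left(- \frac{121}{452} - \frac{226}{105}\right) + 389783} - \left(23794134320 - 102614 \sqrt{219}\right) = \frac{1}{- \frac{114857}{47460} + 389783} - \left(23794134320 - 102614 \sqrt{219}\right) = \frac{1}{\frac{18498986323}{47460}} - \left(23794134320 - 102614 \sqrt{219}\right) = \frac{47460}{18498986323} - \left(23794134320 - 102614 \sqrt{219}\right) = - \frac{440167365353304857900}{18498986323} + 102614 \sqrt{219}$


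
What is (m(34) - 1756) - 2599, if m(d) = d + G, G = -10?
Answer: -4331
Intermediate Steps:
m(d) = -10 + d (m(d) = d - 10 = -10 + d)
(m(34) - 1756) - 2599 = ((-10 + 34) - 1756) - 2599 = (24 - 1756) - 2599 = -1732 - 2599 = -4331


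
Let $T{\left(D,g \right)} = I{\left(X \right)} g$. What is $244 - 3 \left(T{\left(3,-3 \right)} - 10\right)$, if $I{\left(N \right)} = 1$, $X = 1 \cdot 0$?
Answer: $283$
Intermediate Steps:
$X = 0$
$T{\left(D,g \right)} = g$ ($T{\left(D,g \right)} = 1 g = g$)
$244 - 3 \left(T{\left(3,-3 \right)} - 10\right) = 244 - 3 \left(-3 - 10\right) = 244 - -39 = 244 + 39 = 283$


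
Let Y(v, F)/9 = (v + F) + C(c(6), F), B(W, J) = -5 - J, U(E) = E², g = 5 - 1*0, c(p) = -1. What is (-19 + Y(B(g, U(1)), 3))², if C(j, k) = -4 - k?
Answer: 11881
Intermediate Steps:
g = 5 (g = 5 + 0 = 5)
Y(v, F) = -36 + 9*v (Y(v, F) = 9*((v + F) + (-4 - F)) = 9*((F + v) + (-4 - F)) = 9*(-4 + v) = -36 + 9*v)
(-19 + Y(B(g, U(1)), 3))² = (-19 + (-36 + 9*(-5 - 1*1²)))² = (-19 + (-36 + 9*(-5 - 1*1)))² = (-19 + (-36 + 9*(-5 - 1)))² = (-19 + (-36 + 9*(-6)))² = (-19 + (-36 - 54))² = (-19 - 90)² = (-109)² = 11881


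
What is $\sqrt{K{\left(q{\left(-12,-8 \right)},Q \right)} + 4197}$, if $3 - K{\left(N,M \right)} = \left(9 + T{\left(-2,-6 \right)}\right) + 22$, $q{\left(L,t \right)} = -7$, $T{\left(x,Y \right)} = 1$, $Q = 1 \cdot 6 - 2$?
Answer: $2 \sqrt{1042} \approx 64.56$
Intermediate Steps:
$Q = 4$ ($Q = 6 - 2 = 4$)
$K{\left(N,M \right)} = -29$ ($K{\left(N,M \right)} = 3 - \left(\left(9 + 1\right) + 22\right) = 3 - \left(10 + 22\right) = 3 - 32 = -29$)
$\sqrt{K{\left(q{\left(-12,-8 \right)},Q \right)} + 4197} = \sqrt{-29 + 4197} = \sqrt{4168} = 2 \sqrt{1042}$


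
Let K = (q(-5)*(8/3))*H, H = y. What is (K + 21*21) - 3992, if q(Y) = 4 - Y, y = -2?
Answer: -3599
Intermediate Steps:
H = -2
K = -48 (K = ((4 - 1*(-5))*(8/3))*(-2) = ((4 + 5)*(8*(⅓)))*(-2) = (9*(8/3))*(-2) = 24*(-2) = -48)
(K + 21*21) - 3992 = (-48 + 21*21) - 3992 = (-48 + 441) - 3992 = 393 - 3992 = -3599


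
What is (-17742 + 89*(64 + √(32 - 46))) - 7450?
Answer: -19496 + 89*I*√14 ≈ -19496.0 + 333.01*I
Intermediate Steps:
(-17742 + 89*(64 + √(32 - 46))) - 7450 = (-17742 + 89*(64 + √(-14))) - 7450 = (-17742 + 89*(64 + I*√14)) - 7450 = (-17742 + (5696 + 89*I*√14)) - 7450 = (-12046 + 89*I*√14) - 7450 = -19496 + 89*I*√14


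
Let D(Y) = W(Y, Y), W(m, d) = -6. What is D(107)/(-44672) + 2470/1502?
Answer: 27587213/16774336 ≈ 1.6446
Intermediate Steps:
D(Y) = -6
D(107)/(-44672) + 2470/1502 = -6/(-44672) + 2470/1502 = -6*(-1/44672) + 2470*(1/1502) = 3/22336 + 1235/751 = 27587213/16774336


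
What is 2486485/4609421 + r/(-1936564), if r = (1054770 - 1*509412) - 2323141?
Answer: 1858541090169/1275205538492 ≈ 1.4574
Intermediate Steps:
r = -1777783 (r = (1054770 - 509412) - 2323141 = 545358 - 2323141 = -1777783)
2486485/4609421 + r/(-1936564) = 2486485/4609421 - 1777783/(-1936564) = 2486485*(1/4609421) - 1777783*(-1/1936564) = 2486485/4609421 + 253969/276652 = 1858541090169/1275205538492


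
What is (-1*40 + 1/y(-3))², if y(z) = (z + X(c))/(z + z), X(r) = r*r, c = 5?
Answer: 196249/121 ≈ 1621.9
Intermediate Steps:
X(r) = r²
y(z) = (25 + z)/(2*z) (y(z) = (z + 5²)/(z + z) = (z + 25)/((2*z)) = (25 + z)*(1/(2*z)) = (25 + z)/(2*z))
(-1*40 + 1/y(-3))² = (-1*40 + 1/((½)*(25 - 3)/(-3)))² = (-40 + 1/((½)*(-⅓)*22))² = (-40 + 1/(-11/3))² = (-40 - 3/11)² = (-443/11)² = 196249/121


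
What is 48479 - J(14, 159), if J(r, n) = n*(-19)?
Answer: 51500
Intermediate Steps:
J(r, n) = -19*n
48479 - J(14, 159) = 48479 - (-19)*159 = 48479 - 1*(-3021) = 48479 + 3021 = 51500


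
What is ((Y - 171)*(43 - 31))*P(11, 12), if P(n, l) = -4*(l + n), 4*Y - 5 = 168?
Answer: 141036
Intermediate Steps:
Y = 173/4 (Y = 5/4 + (¼)*168 = 5/4 + 42 = 173/4 ≈ 43.250)
P(n, l) = -4*l - 4*n
((Y - 171)*(43 - 31))*P(11, 12) = ((173/4 - 171)*(43 - 31))*(-4*12 - 4*11) = (-511/4*12)*(-48 - 44) = -1533*(-92) = 141036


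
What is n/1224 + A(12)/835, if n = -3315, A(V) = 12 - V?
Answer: -65/24 ≈ -2.7083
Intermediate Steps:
n/1224 + A(12)/835 = -3315/1224 + (12 - 1*12)/835 = -3315*1/1224 + (12 - 12)*(1/835) = -65/24 + 0*(1/835) = -65/24 + 0 = -65/24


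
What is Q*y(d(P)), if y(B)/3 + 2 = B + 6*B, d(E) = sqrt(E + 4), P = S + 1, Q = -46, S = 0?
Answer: 276 - 966*sqrt(5) ≈ -1884.0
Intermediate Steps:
P = 1 (P = 0 + 1 = 1)
d(E) = sqrt(4 + E)
y(B) = -6 + 21*B (y(B) = -6 + 3*(B + 6*B) = -6 + 3*(7*B) = -6 + 21*B)
Q*y(d(P)) = -46*(-6 + 21*sqrt(4 + 1)) = -46*(-6 + 21*sqrt(5)) = 276 - 966*sqrt(5)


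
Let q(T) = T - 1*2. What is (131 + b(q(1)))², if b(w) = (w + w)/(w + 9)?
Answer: 273529/16 ≈ 17096.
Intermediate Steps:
q(T) = -2 + T (q(T) = T - 2 = -2 + T)
b(w) = 2*w/(9 + w) (b(w) = (2*w)/(9 + w) = 2*w/(9 + w))
(131 + b(q(1)))² = (131 + 2*(-2 + 1)/(9 + (-2 + 1)))² = (131 + 2*(-1)/(9 - 1))² = (131 + 2*(-1)/8)² = (131 + 2*(-1)*(⅛))² = (131 - ¼)² = (523/4)² = 273529/16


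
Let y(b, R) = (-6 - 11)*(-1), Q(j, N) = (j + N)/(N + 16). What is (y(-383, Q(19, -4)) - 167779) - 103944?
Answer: -271706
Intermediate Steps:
Q(j, N) = (N + j)/(16 + N)
y(b, R) = 17 (y(b, R) = -17*(-1) = 17)
(y(-383, Q(19, -4)) - 167779) - 103944 = (17 - 167779) - 103944 = -167762 - 103944 = -271706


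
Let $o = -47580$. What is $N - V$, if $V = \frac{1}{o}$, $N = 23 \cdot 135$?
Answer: $\frac{147735901}{47580} \approx 3105.0$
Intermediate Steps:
$N = 3105$
$V = - \frac{1}{47580}$ ($V = \frac{1}{-47580} = - \frac{1}{47580} \approx -2.1017 \cdot 10^{-5}$)
$N - V = 3105 - - \frac{1}{47580} = 3105 + \frac{1}{47580} = \frac{147735901}{47580}$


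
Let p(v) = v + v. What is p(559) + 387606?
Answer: 388724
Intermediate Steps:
p(v) = 2*v
p(559) + 387606 = 2*559 + 387606 = 1118 + 387606 = 388724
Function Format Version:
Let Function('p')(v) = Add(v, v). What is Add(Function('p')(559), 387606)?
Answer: 388724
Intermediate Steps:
Function('p')(v) = Mul(2, v)
Add(Function('p')(559), 387606) = Add(Mul(2, 559), 387606) = Add(1118, 387606) = 388724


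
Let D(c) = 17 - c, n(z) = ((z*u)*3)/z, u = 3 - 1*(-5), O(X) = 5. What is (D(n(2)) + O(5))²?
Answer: 4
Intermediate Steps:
u = 8 (u = 3 + 5 = 8)
n(z) = 24 (n(z) = ((z*8)*3)/z = ((8*z)*3)/z = (24*z)/z = 24)
(D(n(2)) + O(5))² = ((17 - 1*24) + 5)² = ((17 - 24) + 5)² = (-7 + 5)² = (-2)² = 4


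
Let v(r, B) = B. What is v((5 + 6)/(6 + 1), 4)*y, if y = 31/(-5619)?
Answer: -124/5619 ≈ -0.022068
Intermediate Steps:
y = -31/5619 (y = 31*(-1/5619) = -31/5619 ≈ -0.0055170)
v((5 + 6)/(6 + 1), 4)*y = 4*(-31/5619) = -124/5619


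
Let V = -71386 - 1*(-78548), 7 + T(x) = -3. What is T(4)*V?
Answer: -71620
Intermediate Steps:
T(x) = -10 (T(x) = -7 - 3 = -10)
V = 7162 (V = -71386 + 78548 = 7162)
T(4)*V = -10*7162 = -71620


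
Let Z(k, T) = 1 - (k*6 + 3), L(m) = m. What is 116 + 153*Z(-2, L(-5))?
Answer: 1646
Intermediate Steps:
Z(k, T) = -2 - 6*k (Z(k, T) = 1 - (6*k + 3) = 1 - (3 + 6*k) = 1 + (-3 - 6*k) = -2 - 6*k)
116 + 153*Z(-2, L(-5)) = 116 + 153*(-2 - 6*(-2)) = 116 + 153*(-2 + 12) = 116 + 153*10 = 116 + 1530 = 1646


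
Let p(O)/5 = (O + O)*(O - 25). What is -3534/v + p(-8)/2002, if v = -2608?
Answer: 317277/118664 ≈ 2.6737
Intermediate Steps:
p(O) = 10*O*(-25 + O) (p(O) = 5*((O + O)*(O - 25)) = 5*((2*O)*(-25 + O)) = 5*(2*O*(-25 + O)) = 10*O*(-25 + O))
-3534/v + p(-8)/2002 = -3534/(-2608) + (10*(-8)*(-25 - 8))/2002 = -3534*(-1/2608) + (10*(-8)*(-33))*(1/2002) = 1767/1304 + 2640*(1/2002) = 1767/1304 + 120/91 = 317277/118664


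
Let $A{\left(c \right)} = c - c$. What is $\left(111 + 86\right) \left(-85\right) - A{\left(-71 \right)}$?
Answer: $-16745$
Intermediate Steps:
$A{\left(c \right)} = 0$
$\left(111 + 86\right) \left(-85\right) - A{\left(-71 \right)} = \left(111 + 86\right) \left(-85\right) - 0 = 197 \left(-85\right) + 0 = -16745 + 0 = -16745$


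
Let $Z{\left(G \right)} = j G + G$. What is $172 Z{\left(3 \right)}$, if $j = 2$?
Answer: $1548$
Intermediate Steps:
$Z{\left(G \right)} = 3 G$ ($Z{\left(G \right)} = 2 G + G = 3 G$)
$172 Z{\left(3 \right)} = 172 \cdot 3 \cdot 3 = 172 \cdot 9 = 1548$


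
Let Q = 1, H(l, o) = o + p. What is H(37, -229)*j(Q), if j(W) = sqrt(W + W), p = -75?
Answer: -304*sqrt(2) ≈ -429.92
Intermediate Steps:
H(l, o) = -75 + o (H(l, o) = o - 75 = -75 + o)
j(W) = sqrt(2)*sqrt(W) (j(W) = sqrt(2*W) = sqrt(2)*sqrt(W))
H(37, -229)*j(Q) = (-75 - 229)*(sqrt(2)*sqrt(1)) = -304*sqrt(2)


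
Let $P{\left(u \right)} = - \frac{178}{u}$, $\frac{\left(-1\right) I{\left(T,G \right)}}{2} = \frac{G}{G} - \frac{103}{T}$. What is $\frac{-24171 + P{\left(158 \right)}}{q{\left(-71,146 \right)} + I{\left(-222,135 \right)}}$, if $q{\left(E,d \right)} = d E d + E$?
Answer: $\frac{105982689}{6635984279} \approx 0.015971$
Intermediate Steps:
$I{\left(T,G \right)} = -2 + \frac{206}{T}$ ($I{\left(T,G \right)} = - 2 \left(\frac{G}{G} - \frac{103}{T}\right) = - 2 \left(1 - \frac{103}{T}\right) = -2 + \frac{206}{T}$)
$q{\left(E,d \right)} = E + E d^{2}$ ($q{\left(E,d \right)} = E d d + E = E d^{2} + E = E + E d^{2}$)
$\frac{-24171 + P{\left(158 \right)}}{q{\left(-71,146 \right)} + I{\left(-222,135 \right)}} = \frac{-24171 - \frac{178}{158}}{- 71 \left(1 + 146^{2}\right) - \left(2 - \frac{206}{-222}\right)} = \frac{-24171 - \frac{89}{79}}{- 71 \left(1 + 21316\right) + \left(-2 + 206 \left(- \frac{1}{222}\right)\right)} = \frac{-24171 - \frac{89}{79}}{\left(-71\right) 21317 - \frac{325}{111}} = - \frac{1909598}{79 \left(-1513507 - \frac{325}{111}\right)} = - \frac{1909598}{79 \left(- \frac{167999602}{111}\right)} = \left(- \frac{1909598}{79}\right) \left(- \frac{111}{167999602}\right) = \frac{105982689}{6635984279}$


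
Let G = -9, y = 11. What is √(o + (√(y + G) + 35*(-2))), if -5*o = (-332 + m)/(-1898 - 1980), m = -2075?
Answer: √(-26364718730 + 375972100*√2)/19390 ≈ 8.2891*I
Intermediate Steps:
o = -2407/19390 (o = -(-332 - 2075)/(5*(-1898 - 1980)) = -(-2407)/(5*(-3878)) = -(-2407)*(-1)/(5*3878) = -⅕*2407/3878 = -2407/19390 ≈ -0.12414)
√(o + (√(y + G) + 35*(-2))) = √(-2407/19390 + (√(11 - 9) + 35*(-2))) = √(-2407/19390 + (√2 - 70)) = √(-2407/19390 + (-70 + √2)) = √(-1359707/19390 + √2)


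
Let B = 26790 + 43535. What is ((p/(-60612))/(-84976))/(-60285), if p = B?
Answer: -14065/62100365966784 ≈ -2.2649e-10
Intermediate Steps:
B = 70325
p = 70325
((p/(-60612))/(-84976))/(-60285) = ((70325/(-60612))/(-84976))/(-60285) = ((70325*(-1/60612))*(-1/84976))*(-1/60285) = -70325/60612*(-1/84976)*(-1/60285) = (70325/5150565312)*(-1/60285) = -14065/62100365966784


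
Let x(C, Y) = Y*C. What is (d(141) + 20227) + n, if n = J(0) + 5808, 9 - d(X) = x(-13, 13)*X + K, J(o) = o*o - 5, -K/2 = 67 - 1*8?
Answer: 49986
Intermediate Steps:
x(C, Y) = C*Y
K = -118 (K = -2*(67 - 1*8) = -2*(67 - 8) = -2*59 = -118)
J(o) = -5 + o**2 (J(o) = o**2 - 5 = -5 + o**2)
d(X) = 127 + 169*X (d(X) = 9 - ((-13*13)*X - 118) = 9 - (-169*X - 118) = 9 - (-118 - 169*X) = 9 + (118 + 169*X) = 127 + 169*X)
n = 5803 (n = (-5 + 0**2) + 5808 = (-5 + 0) + 5808 = -5 + 5808 = 5803)
(d(141) + 20227) + n = ((127 + 169*141) + 20227) + 5803 = ((127 + 23829) + 20227) + 5803 = (23956 + 20227) + 5803 = 44183 + 5803 = 49986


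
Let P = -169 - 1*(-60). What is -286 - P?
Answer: -177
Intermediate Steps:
P = -109 (P = -169 + 60 = -109)
-286 - P = -286 - 1*(-109) = -286 + 109 = -177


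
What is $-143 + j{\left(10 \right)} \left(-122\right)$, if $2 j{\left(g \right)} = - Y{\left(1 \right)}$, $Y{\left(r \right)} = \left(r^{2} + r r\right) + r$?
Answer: $40$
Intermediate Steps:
$Y{\left(r \right)} = r + 2 r^{2}$ ($Y{\left(r \right)} = \left(r^{2} + r^{2}\right) + r = 2 r^{2} + r = r + 2 r^{2}$)
$j{\left(g \right)} = - \frac{3}{2}$ ($j{\left(g \right)} = \frac{\left(-1\right) 1 \left(1 + 2 \cdot 1\right)}{2} = \frac{\left(-1\right) 1 \left(1 + 2\right)}{2} = \frac{\left(-1\right) 1 \cdot 3}{2} = \frac{\left(-1\right) 3}{2} = \frac{1}{2} \left(-3\right) = - \frac{3}{2}$)
$-143 + j{\left(10 \right)} \left(-122\right) = -143 - -183 = -143 + 183 = 40$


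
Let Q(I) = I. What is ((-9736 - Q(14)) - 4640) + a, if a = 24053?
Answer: 9663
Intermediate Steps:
((-9736 - Q(14)) - 4640) + a = ((-9736 - 1*14) - 4640) + 24053 = ((-9736 - 14) - 4640) + 24053 = (-9750 - 4640) + 24053 = -14390 + 24053 = 9663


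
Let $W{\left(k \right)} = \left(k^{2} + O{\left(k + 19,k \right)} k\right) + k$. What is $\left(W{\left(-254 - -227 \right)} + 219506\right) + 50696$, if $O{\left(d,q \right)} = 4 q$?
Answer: $273820$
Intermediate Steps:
$W{\left(k \right)} = k + 5 k^{2}$ ($W{\left(k \right)} = \left(k^{2} + 4 k k\right) + k = \left(k^{2} + 4 k^{2}\right) + k = 5 k^{2} + k = k + 5 k^{2}$)
$\left(W{\left(-254 - -227 \right)} + 219506\right) + 50696 = \left(\left(-254 - -227\right) \left(1 + 5 \left(-254 - -227\right)\right) + 219506\right) + 50696 = \left(\left(-254 + 227\right) \left(1 + 5 \left(-254 + 227\right)\right) + 219506\right) + 50696 = \left(- 27 \left(1 + 5 \left(-27\right)\right) + 219506\right) + 50696 = \left(- 27 \left(1 - 135\right) + 219506\right) + 50696 = \left(\left(-27\right) \left(-134\right) + 219506\right) + 50696 = \left(3618 + 219506\right) + 50696 = 223124 + 50696 = 273820$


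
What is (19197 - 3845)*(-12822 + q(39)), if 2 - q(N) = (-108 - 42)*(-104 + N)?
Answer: -346494640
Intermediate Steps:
q(N) = -15598 + 150*N (q(N) = 2 - (-108 - 42)*(-104 + N) = 2 - (-150)*(-104 + N) = 2 - (15600 - 150*N) = 2 + (-15600 + 150*N) = -15598 + 150*N)
(19197 - 3845)*(-12822 + q(39)) = (19197 - 3845)*(-12822 + (-15598 + 150*39)) = 15352*(-12822 + (-15598 + 5850)) = 15352*(-12822 - 9748) = 15352*(-22570) = -346494640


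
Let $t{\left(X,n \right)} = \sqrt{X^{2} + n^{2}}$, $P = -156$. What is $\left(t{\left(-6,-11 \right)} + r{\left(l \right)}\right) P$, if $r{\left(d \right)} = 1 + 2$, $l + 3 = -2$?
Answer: $-468 - 156 \sqrt{157} \approx -2422.7$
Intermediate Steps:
$l = -5$ ($l = -3 - 2 = -5$)
$r{\left(d \right)} = 3$
$\left(t{\left(-6,-11 \right)} + r{\left(l \right)}\right) P = \left(\sqrt{\left(-6\right)^{2} + \left(-11\right)^{2}} + 3\right) \left(-156\right) = \left(\sqrt{36 + 121} + 3\right) \left(-156\right) = \left(\sqrt{157} + 3\right) \left(-156\right) = \left(3 + \sqrt{157}\right) \left(-156\right) = -468 - 156 \sqrt{157}$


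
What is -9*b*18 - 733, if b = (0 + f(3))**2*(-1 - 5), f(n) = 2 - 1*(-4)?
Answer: 34259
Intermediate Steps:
f(n) = 6 (f(n) = 2 + 4 = 6)
b = -216 (b = (0 + 6)**2*(-1 - 5) = 6**2*(-6) = 36*(-6) = -216)
-9*b*18 - 733 = -9*(-216)*18 - 733 = 1944*18 - 733 = 34992 - 733 = 34259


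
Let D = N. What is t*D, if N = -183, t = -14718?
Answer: 2693394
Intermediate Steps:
D = -183
t*D = -14718*(-183) = 2693394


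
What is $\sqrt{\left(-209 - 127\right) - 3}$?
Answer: $i \sqrt{339} \approx 18.412 i$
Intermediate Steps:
$\sqrt{\left(-209 - 127\right) - 3} = \sqrt{-336 - 3} = \sqrt{-339} = i \sqrt{339}$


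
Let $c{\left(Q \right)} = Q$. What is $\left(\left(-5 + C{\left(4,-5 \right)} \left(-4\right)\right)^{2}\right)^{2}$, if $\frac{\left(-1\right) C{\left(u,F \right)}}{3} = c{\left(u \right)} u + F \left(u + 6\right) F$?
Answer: $103164019266961$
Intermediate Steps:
$C{\left(u,F \right)} = - 3 u^{2} - 3 F^{2} \left(6 + u\right)$ ($C{\left(u,F \right)} = - 3 \left(u u + F \left(u + 6\right) F\right) = - 3 \left(u^{2} + F \left(6 + u\right) F\right) = - 3 \left(u^{2} + F^{2} \left(6 + u\right)\right) = - 3 u^{2} - 3 F^{2} \left(6 + u\right)$)
$\left(\left(-5 + C{\left(4,-5 \right)} \left(-4\right)\right)^{2}\right)^{2} = \left(\left(-5 + \left(- 18 \left(-5\right)^{2} - 3 \cdot 4^{2} - 12 \left(-5\right)^{2}\right) \left(-4\right)\right)^{2}\right)^{2} = \left(\left(-5 + \left(\left(-18\right) 25 - 48 - 12 \cdot 25\right) \left(-4\right)\right)^{2}\right)^{2} = \left(\left(-5 + \left(-450 - 48 - 300\right) \left(-4\right)\right)^{2}\right)^{2} = \left(\left(-5 - -3192\right)^{2}\right)^{2} = \left(\left(-5 + 3192\right)^{2}\right)^{2} = \left(3187^{2}\right)^{2} = 10156969^{2} = 103164019266961$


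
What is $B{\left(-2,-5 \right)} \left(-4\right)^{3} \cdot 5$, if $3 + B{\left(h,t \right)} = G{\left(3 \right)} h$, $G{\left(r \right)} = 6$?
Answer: $4800$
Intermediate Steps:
$B{\left(h,t \right)} = -3 + 6 h$
$B{\left(-2,-5 \right)} \left(-4\right)^{3} \cdot 5 = \left(-3 + 6 \left(-2\right)\right) \left(-4\right)^{3} \cdot 5 = \left(-3 - 12\right) \left(-64\right) 5 = \left(-15\right) \left(-64\right) 5 = 960 \cdot 5 = 4800$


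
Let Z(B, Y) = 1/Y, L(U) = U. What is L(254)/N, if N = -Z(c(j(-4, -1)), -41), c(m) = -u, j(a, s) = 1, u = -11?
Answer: 10414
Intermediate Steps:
c(m) = 11 (c(m) = -1*(-11) = 11)
N = 1/41 (N = -1/(-41) = -1*(-1/41) = 1/41 ≈ 0.024390)
L(254)/N = 254/(1/41) = 254*41 = 10414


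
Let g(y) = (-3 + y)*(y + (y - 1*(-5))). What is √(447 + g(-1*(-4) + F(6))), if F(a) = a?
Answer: √622 ≈ 24.940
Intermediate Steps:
g(y) = (-3 + y)*(5 + 2*y) (g(y) = (-3 + y)*(y + (y + 5)) = (-3 + y)*(y + (5 + y)) = (-3 + y)*(5 + 2*y))
√(447 + g(-1*(-4) + F(6))) = √(447 + (-15 - (-1*(-4) + 6) + 2*(-1*(-4) + 6)²)) = √(447 + (-15 - (4 + 6) + 2*(4 + 6)²)) = √(447 + (-15 - 1*10 + 2*10²)) = √(447 + (-15 - 10 + 2*100)) = √(447 + (-15 - 10 + 200)) = √(447 + 175) = √622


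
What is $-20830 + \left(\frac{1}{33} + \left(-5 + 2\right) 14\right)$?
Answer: $- \frac{688775}{33} \approx -20872.0$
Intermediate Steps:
$-20830 + \left(\frac{1}{33} + \left(-5 + 2\right) 14\right) = -20830 + \left(\frac{1}{33} - 42\right) = -20830 - \frac{1385}{33} = - \frac{688775}{33}$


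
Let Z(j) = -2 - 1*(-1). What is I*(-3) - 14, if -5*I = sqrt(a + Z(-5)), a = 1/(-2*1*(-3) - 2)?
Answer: -14 + 3*I*sqrt(3)/10 ≈ -14.0 + 0.51962*I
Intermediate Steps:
Z(j) = -1 (Z(j) = -2 + 1 = -1)
a = 1/4 (a = 1/(-2*(-3) - 2) = 1/(6 - 2) = 1/4 ≈ 0.25000)
I = -I*sqrt(3)/10 (I = -sqrt(1/4 - 1)/5 = -I*sqrt(3)/10 ≈ -0.17321*I)
I*(-3) - 14 = -I*sqrt(3)/10*(-3) - 14 = 3*I*sqrt(3)/10 - 14 = -14 + 3*I*sqrt(3)/10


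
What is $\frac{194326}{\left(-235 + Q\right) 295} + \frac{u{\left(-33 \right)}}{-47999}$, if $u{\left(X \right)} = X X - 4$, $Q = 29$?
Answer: $- \frac{670956366}{208349945} \approx -3.2203$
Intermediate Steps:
$u{\left(X \right)} = -4 + X^{2}$ ($u{\left(X \right)} = X^{2} - 4 = -4 + X^{2}$)
$\frac{194326}{\left(-235 + Q\right) 295} + \frac{u{\left(-33 \right)}}{-47999} = \frac{194326}{\left(-235 + 29\right) 295} + \frac{-4 + \left(-33\right)^{2}}{-47999} = \frac{194326}{\left(-206\right) 295} + \left(-4 + 1089\right) \left(- \frac{1}{47999}\right) = \frac{194326}{-60770} + 1085 \left(- \frac{1}{47999}\right) = 194326 \left(- \frac{1}{60770}\right) - \frac{155}{6857} = - \frac{97163}{30385} - \frac{155}{6857} = - \frac{670956366}{208349945}$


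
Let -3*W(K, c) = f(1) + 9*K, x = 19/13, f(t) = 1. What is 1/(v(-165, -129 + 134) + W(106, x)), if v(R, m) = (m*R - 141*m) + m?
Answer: -3/5530 ≈ -0.00054250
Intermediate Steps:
x = 19/13 (x = 19*(1/13) = 19/13 ≈ 1.4615)
v(R, m) = -140*m + R*m (v(R, m) = (R*m - 141*m) + m = (-141*m + R*m) + m = -140*m + R*m)
W(K, c) = -⅓ - 3*K (W(K, c) = -(1 + 9*K)/3 = -⅓ - 3*K)
1/(v(-165, -129 + 134) + W(106, x)) = 1/((-129 + 134)*(-140 - 165) + (-⅓ - 3*106)) = 1/(5*(-305) + (-⅓ - 318)) = 1/(-1525 - 955/3) = 1/(-5530/3) = -3/5530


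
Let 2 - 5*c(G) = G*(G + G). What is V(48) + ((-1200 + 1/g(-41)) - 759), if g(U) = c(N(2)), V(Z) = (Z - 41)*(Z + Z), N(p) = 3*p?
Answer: -18019/14 ≈ -1287.1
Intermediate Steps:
c(G) = ⅖ - 2*G²/5 (c(G) = ⅖ - G*(G + G)/5 = ⅖ - G*2*G/5 = ⅖ - 2*G²/5)
V(Z) = 2*Z*(-41 + Z) (V(Z) = (-41 + Z)*(2*Z) = 2*Z*(-41 + Z))
g(U) = -14 (g(U) = ⅖ - 2*(3*2)²/5 = ⅖ - ⅖*6² = ⅖ - ⅖*36 = ⅖ - 72/5 = -14)
V(48) + ((-1200 + 1/g(-41)) - 759) = 2*48*(-41 + 48) + ((-1200 + 1/(-14)) - 759) = 2*48*7 + ((-1200 - 1/14) - 759) = 672 + (-16801/14 - 759) = 672 - 27427/14 = -18019/14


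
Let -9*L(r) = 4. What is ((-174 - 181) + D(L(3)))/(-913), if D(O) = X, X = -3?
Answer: 358/913 ≈ 0.39211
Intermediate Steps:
L(r) = -4/9 (L(r) = -⅑*4 = -4/9)
D(O) = -3
((-174 - 181) + D(L(3)))/(-913) = ((-174 - 181) - 3)/(-913) = (-355 - 3)*(-1/913) = -358*(-1/913) = 358/913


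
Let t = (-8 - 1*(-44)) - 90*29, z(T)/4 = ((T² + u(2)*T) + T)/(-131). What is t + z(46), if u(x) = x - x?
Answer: -345842/131 ≈ -2640.0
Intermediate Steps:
u(x) = 0
z(T) = -4*T/131 - 4*T²/131 (z(T) = 4*(((T² + 0*T) + T)/(-131)) = 4*(((T² + 0) + T)*(-1/131)) = 4*((T² + T)*(-1/131)) = 4*((T + T²)*(-1/131)) = 4*(-T/131 - T²/131) = -4*T/131 - 4*T²/131)
t = -2574 (t = (-8 + 44) - 2610 = 36 - 2610 = -2574)
t + z(46) = -2574 - 4/131*46*(1 + 46) = -2574 - 4/131*46*47 = -2574 - 8648/131 = -345842/131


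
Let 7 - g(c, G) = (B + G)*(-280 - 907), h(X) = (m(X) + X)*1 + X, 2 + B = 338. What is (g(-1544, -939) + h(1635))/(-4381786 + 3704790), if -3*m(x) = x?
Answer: 713029/676996 ≈ 1.0532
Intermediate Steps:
B = 336 (B = -2 + 338 = 336)
m(x) = -x/3
h(X) = 5*X/3 (h(X) = (-X/3 + X)*1 + X = (2*X/3)*1 + X = 2*X/3 + X = 5*X/3)
g(c, G) = 398839 + 1187*G (g(c, G) = 7 - (336 + G)*(-280 - 907) = 7 - (336 + G)*(-1187) = 7 - (-398832 - 1187*G) = 7 + (398832 + 1187*G) = 398839 + 1187*G)
(g(-1544, -939) + h(1635))/(-4381786 + 3704790) = ((398839 + 1187*(-939)) + (5/3)*1635)/(-4381786 + 3704790) = ((398839 - 1114593) + 2725)/(-676996) = (-715754 + 2725)*(-1/676996) = -713029*(-1/676996) = 713029/676996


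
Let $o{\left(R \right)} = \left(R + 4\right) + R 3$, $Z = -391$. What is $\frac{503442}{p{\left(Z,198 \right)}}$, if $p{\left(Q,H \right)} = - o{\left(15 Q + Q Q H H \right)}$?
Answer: $- \frac{251721}{11987081720} \approx -2.0999 \cdot 10^{-5}$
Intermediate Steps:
$o{\left(R \right)} = 4 + 4 R$ ($o{\left(R \right)} = \left(4 + R\right) + 3 R = 4 + 4 R$)
$p{\left(Q,H \right)} = -4 - 60 Q - 4 H^{2} Q^{2}$ ($p{\left(Q,H \right)} = - (4 + 4 \left(15 Q + Q Q H H\right)) = - (4 + 4 \left(15 Q + Q^{2} H H\right)) = - (4 + 4 \left(15 Q + H Q^{2} H\right)) = - (4 + 4 \left(15 Q + H^{2} Q^{2}\right)) = - (4 + \left(60 Q + 4 H^{2} Q^{2}\right)) = - (4 + 60 Q + 4 H^{2} Q^{2}) = -4 - 60 Q - 4 H^{2} Q^{2}$)
$\frac{503442}{p{\left(Z,198 \right)}} = \frac{503442}{-4 - - 1564 \left(15 - 391 \cdot 198^{2}\right)} = \frac{503442}{-4 - - 1564 \left(15 - 15328764\right)} = \frac{503442}{-4 - \left(-1564\right) \left(-15328749\right)} = \frac{503442}{-4 - 23974163436} = \frac{503442}{-23974163440} = 503442 \left(- \frac{1}{23974163440}\right) = - \frac{251721}{11987081720}$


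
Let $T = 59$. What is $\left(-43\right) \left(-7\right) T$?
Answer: $17759$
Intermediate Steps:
$\left(-43\right) \left(-7\right) T = \left(-43\right) \left(-7\right) 59 = 301 \cdot 59 = 17759$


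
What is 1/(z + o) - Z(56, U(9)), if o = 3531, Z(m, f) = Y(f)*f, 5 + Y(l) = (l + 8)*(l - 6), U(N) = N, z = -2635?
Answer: -370943/896 ≈ -414.00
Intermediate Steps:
Y(l) = -5 + (-6 + l)*(8 + l) (Y(l) = -5 + (l + 8)*(l - 6) = -5 + (8 + l)*(-6 + l) = -5 + (-6 + l)*(8 + l))
Z(m, f) = f*(-53 + f² + 2*f) (Z(m, f) = (-53 + f² + 2*f)*f = f*(-53 + f² + 2*f))
1/(z + o) - Z(56, U(9)) = 1/(-2635 + 3531) - 9*(-53 + 9² + 2*9) = 1/896 - 9*(-53 + 81 + 18) = 1/896 - 9*46 = 1/896 - 1*414 = 1/896 - 414 = -370943/896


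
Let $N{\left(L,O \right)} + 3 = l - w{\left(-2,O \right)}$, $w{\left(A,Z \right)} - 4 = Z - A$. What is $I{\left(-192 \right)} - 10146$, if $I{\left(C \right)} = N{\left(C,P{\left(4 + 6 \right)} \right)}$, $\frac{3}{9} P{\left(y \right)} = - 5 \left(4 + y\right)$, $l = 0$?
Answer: $-9945$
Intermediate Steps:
$w{\left(A,Z \right)} = 4 + Z - A$ ($w{\left(A,Z \right)} = 4 - \left(A - Z\right) = 4 + Z - A$)
$P{\left(y \right)} = -60 - 15 y$ ($P{\left(y \right)} = 3 \left(- 5 \left(4 + y\right)\right) = 3 \left(-20 - 5 y\right) = -60 - 15 y$)
$N{\left(L,O \right)} = -9 - O$ ($N{\left(L,O \right)} = -3 - \left(4 + O - -2\right) = -3 - \left(4 + O + 2\right) = -3 + \left(0 - \left(6 + O\right)\right) = -3 - \left(6 + O\right) = -9 - O$)
$I{\left(C \right)} = 201$ ($I{\left(C \right)} = -9 - \left(-60 - 15 \left(4 + 6\right)\right) = -9 - \left(-60 - 150\right) = -9 - -210 = -9 + 210 = 201$)
$I{\left(-192 \right)} - 10146 = 201 - 10146 = -9945$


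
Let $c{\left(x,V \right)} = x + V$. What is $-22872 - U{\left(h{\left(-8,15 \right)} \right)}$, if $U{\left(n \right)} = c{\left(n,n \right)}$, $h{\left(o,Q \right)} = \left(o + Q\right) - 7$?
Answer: $-22872$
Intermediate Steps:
$c{\left(x,V \right)} = V + x$
$h{\left(o,Q \right)} = -7 + Q + o$ ($h{\left(o,Q \right)} = \left(Q + o\right) - 7 = -7 + Q + o$)
$U{\left(n \right)} = 2 n$ ($U{\left(n \right)} = n + n = 2 n$)
$-22872 - U{\left(h{\left(-8,15 \right)} \right)} = -22872 - 2 \left(-7 + 15 - 8\right) = -22872 - 2 \cdot 0 = -22872 - 0 = -22872 + 0 = -22872$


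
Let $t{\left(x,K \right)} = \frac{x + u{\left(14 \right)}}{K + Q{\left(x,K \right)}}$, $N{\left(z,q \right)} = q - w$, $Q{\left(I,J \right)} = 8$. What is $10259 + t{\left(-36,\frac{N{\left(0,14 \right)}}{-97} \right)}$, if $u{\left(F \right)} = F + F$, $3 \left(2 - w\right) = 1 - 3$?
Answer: $\frac{11765909}{1147} \approx 10258.0$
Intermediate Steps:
$w = \frac{8}{3}$ ($w = 2 - \frac{1 - 3}{3} = 2 - - \frac{2}{3} = 2 + \frac{2}{3} = \frac{8}{3} \approx 2.6667$)
$u{\left(F \right)} = 2 F$
$N{\left(z,q \right)} = - \frac{8}{3} + q$ ($N{\left(z,q \right)} = q - \frac{8}{3} = - \frac{8}{3} + q$)
$t{\left(x,K \right)} = \frac{28 + x}{8 + K}$ ($t{\left(x,K \right)} = \frac{x + 2 \cdot 14}{K + 8} = \frac{x + 28}{8 + K} = \frac{28 + x}{8 + K}$)
$10259 + t{\left(-36,\frac{N{\left(0,14 \right)}}{-97} \right)} = 10259 + \frac{28 - 36}{8 + \frac{- \frac{8}{3} + 14}{-97}} = 10259 + \frac{1}{8 + \frac{34}{3} \left(- \frac{1}{97}\right)} \left(-8\right) = 10259 + \frac{1}{8 - \frac{34}{291}} \left(-8\right) = 10259 + \frac{1}{\frac{2294}{291}} \left(-8\right) = 10259 + \frac{291}{2294} \left(-8\right) = 10259 - \frac{1164}{1147} = \frac{11765909}{1147}$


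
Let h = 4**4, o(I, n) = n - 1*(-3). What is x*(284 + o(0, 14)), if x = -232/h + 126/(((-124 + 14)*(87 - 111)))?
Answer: -454811/1760 ≈ -258.42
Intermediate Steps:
o(I, n) = 3 + n (o(I, n) = n + 3 = 3 + n)
h = 256
x = -1511/1760 (x = -232/256 + 126/(((-124 + 14)*(87 - 111))) = -232*1/256 + 126/((-110*(-24))) = -29/32 + 126/2640 = -29/32 + 126*(1/2640) = -29/32 + 21/440 = -1511/1760 ≈ -0.85852)
x*(284 + o(0, 14)) = -1511*(284 + (3 + 14))/1760 = -1511*(284 + 17)/1760 = -1511/1760*301 = -454811/1760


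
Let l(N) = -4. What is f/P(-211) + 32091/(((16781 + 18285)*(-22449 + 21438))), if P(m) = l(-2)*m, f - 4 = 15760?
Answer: 46569493655/2493438062 ≈ 18.677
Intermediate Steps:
f = 15764 (f = 4 + 15760 = 15764)
P(m) = -4*m
f/P(-211) + 32091/(((16781 + 18285)*(-22449 + 21438))) = 15764/((-4*(-211))) + 32091/(((16781 + 18285)*(-22449 + 21438))) = 15764/844 + 32091/((35066*(-1011))) = 15764*(1/844) + 32091/(-35451726) = 3941/211 + 32091*(-1/35451726) = 3941/211 - 10697/11817242 = 46569493655/2493438062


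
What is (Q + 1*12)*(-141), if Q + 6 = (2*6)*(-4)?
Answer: 5922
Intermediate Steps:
Q = -54 (Q = -6 + (2*6)*(-4) = -6 + 12*(-4) = -6 - 48 = -54)
(Q + 1*12)*(-141) = (-54 + 1*12)*(-141) = (-54 + 12)*(-141) = -42*(-141) = 5922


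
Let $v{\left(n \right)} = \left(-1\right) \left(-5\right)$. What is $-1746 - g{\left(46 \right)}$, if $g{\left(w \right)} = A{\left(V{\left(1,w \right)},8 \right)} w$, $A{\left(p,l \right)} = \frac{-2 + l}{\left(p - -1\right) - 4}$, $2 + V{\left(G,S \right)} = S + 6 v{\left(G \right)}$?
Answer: $- \frac{124242}{71} \approx -1749.9$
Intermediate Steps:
$v{\left(n \right)} = 5$
$V{\left(G,S \right)} = 28 + S$ ($V{\left(G,S \right)} = -2 + \left(S + 6 \cdot 5\right) = -2 + \left(S + 30\right) = -2 + \left(30 + S\right) = 28 + S$)
$A{\left(p,l \right)} = \frac{-2 + l}{-3 + p}$ ($A{\left(p,l \right)} = \frac{-2 + l}{\left(p + 1\right) - 4} = \frac{-2 + l}{\left(1 + p\right) - 4} = \frac{-2 + l}{-3 + p}$)
$g{\left(w \right)} = \frac{6 w}{25 + w}$ ($g{\left(w \right)} = \frac{-2 + 8}{-3 + \left(28 + w\right)} w = \frac{1}{25 + w} 6 w = \frac{6}{25 + w} w = \frac{6 w}{25 + w}$)
$-1746 - g{\left(46 \right)} = -1746 - 6 \cdot 46 \frac{1}{25 + 46} = -1746 - 6 \cdot 46 \cdot \frac{1}{71} = -1746 - \frac{276}{71} = - \frac{124242}{71}$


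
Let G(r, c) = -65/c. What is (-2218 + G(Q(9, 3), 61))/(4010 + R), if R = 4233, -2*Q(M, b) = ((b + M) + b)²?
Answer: -135363/502823 ≈ -0.26921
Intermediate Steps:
Q(M, b) = -(M + 2*b)²/2 (Q(M, b) = -((b + M) + b)²/2 = -((M + b) + b)²/2 = -(M + 2*b)²/2)
(-2218 + G(Q(9, 3), 61))/(4010 + R) = (-2218 - 65/61)/(4010 + 4233) = (-2218 - 65*1/61)/8243 = (-2218 - 65/61)*(1/8243) = -135363/61*1/8243 = -135363/502823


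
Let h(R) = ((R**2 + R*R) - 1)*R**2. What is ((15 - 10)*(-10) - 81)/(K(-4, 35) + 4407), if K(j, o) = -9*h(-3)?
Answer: -131/3030 ≈ -0.043234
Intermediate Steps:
h(R) = R**2*(-1 + 2*R**2) (h(R) = ((R**2 + R**2) - 1)*R**2 = (2*R**2 - 1)*R**2 = (-1 + 2*R**2)*R**2 = R**2*(-1 + 2*R**2))
K(j, o) = -1377 (K(j, o) = -9*(-1*(-3)**2 + 2*(-3)**4) = -9*(-1*9 + 2*81) = -9*(-9 + 162) = -9*153 = -1377)
((15 - 10)*(-10) - 81)/(K(-4, 35) + 4407) = ((15 - 10)*(-10) - 81)/(-1377 + 4407) = (5*(-10) - 81)/3030 = (-50 - 81)*(1/3030) = -131*1/3030 = -131/3030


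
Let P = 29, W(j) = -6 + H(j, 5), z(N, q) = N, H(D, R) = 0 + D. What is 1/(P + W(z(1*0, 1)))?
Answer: 1/23 ≈ 0.043478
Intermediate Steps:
H(D, R) = D
W(j) = -6 + j
1/(P + W(z(1*0, 1))) = 1/(29 + (-6 + 1*0)) = 1/(29 + (-6 + 0)) = 1/(29 - 6) = 1/23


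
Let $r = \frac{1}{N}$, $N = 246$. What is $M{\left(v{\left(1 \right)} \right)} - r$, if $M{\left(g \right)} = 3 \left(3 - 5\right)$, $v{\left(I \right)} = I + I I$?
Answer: $- \frac{1477}{246} \approx -6.0041$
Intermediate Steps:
$v{\left(I \right)} = I + I^{2}$
$M{\left(g \right)} = -6$ ($M{\left(g \right)} = 3 \left(-2\right) = -6$)
$r = \frac{1}{246} \approx 0.004065$
$M{\left(v{\left(1 \right)} \right)} - r = -6 - \frac{1}{246} = - \frac{1477}{246}$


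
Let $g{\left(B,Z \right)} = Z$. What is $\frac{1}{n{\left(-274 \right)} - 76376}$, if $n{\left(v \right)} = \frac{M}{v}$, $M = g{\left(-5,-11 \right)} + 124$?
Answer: $- \frac{274}{20927137} \approx -1.3093 \cdot 10^{-5}$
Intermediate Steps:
$M = 113$ ($M = -11 + 124 = 113$)
$n{\left(v \right)} = \frac{113}{v}$
$\frac{1}{n{\left(-274 \right)} - 76376} = \frac{1}{\frac{113}{-274} - 76376} = \frac{1}{113 \left(- \frac{1}{274}\right) - 76376} = \frac{1}{- \frac{113}{274} - 76376} = \frac{1}{- \frac{20927137}{274}} = - \frac{274}{20927137}$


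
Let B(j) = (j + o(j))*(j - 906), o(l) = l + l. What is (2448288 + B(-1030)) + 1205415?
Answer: 9635943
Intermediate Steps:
o(l) = 2*l
B(j) = 3*j*(-906 + j) (B(j) = (j + 2*j)*(j - 906) = (3*j)*(-906 + j) = 3*j*(-906 + j))
(2448288 + B(-1030)) + 1205415 = (2448288 + 3*(-1030)*(-906 - 1030)) + 1205415 = (2448288 + 3*(-1030)*(-1936)) + 1205415 = (2448288 + 5982240) + 1205415 = 8430528 + 1205415 = 9635943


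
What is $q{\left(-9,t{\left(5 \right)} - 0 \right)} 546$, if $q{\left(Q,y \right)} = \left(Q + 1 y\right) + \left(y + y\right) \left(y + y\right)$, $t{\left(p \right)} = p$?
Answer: $52416$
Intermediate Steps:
$q{\left(Q,y \right)} = Q + y + 4 y^{2}$ ($q{\left(Q,y \right)} = \left(Q + y\right) + 2 y 2 y = \left(Q + y\right) + 4 y^{2} = Q + y + 4 y^{2}$)
$q{\left(-9,t{\left(5 \right)} - 0 \right)} 546 = \left(-9 + \left(5 - 0\right) + 4 \left(5 - 0\right)^{2}\right) 546 = \left(-9 + \left(5 + 0\right) + 4 \left(5 + 0\right)^{2}\right) 546 = \left(-9 + 5 + 4 \cdot 5^{2}\right) 546 = \left(-9 + 5 + 4 \cdot 25\right) 546 = \left(-9 + 5 + 100\right) 546 = 96 \cdot 546 = 52416$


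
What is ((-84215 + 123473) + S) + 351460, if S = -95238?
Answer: 295480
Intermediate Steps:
((-84215 + 123473) + S) + 351460 = ((-84215 + 123473) - 95238) + 351460 = (39258 - 95238) + 351460 = -55980 + 351460 = 295480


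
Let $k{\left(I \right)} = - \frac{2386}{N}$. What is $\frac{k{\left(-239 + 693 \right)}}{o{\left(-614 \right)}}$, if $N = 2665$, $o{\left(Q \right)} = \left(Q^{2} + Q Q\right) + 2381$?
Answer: $- \frac{2386}{2015734045} \approx -1.1837 \cdot 10^{-6}$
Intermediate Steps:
$o{\left(Q \right)} = 2381 + 2 Q^{2}$ ($o{\left(Q \right)} = \left(Q^{2} + Q^{2}\right) + 2381 = 2 Q^{2} + 2381 = 2381 + 2 Q^{2}$)
$k{\left(I \right)} = - \frac{2386}{2665}$
$\frac{k{\left(-239 + 693 \right)}}{o{\left(-614 \right)}} = - \frac{2386}{2665 \left(2381 + 2 \left(-614\right)^{2}\right)} = - \frac{2386}{2665 \left(2381 + 2 \cdot 376996\right)} = - \frac{2386}{2665 \left(2381 + 753992\right)} = - \frac{2386}{2665 \cdot 756373} = \left(- \frac{2386}{2665}\right) \frac{1}{756373} = - \frac{2386}{2015734045}$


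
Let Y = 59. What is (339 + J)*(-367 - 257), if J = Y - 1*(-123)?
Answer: -325104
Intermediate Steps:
J = 182 (J = 59 - 1*(-123) = 59 + 123 = 182)
(339 + J)*(-367 - 257) = (339 + 182)*(-367 - 257) = 521*(-624) = -325104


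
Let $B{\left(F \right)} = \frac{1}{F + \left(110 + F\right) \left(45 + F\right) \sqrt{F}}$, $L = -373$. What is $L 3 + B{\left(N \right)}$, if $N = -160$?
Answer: $- \frac{36997116541}{33062660} - \frac{115 i \sqrt{10}}{26450128} \approx -1119.0 - 1.3749 \cdot 10^{-5} i$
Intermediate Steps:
$B{\left(F \right)} = \frac{1}{F + \sqrt{F} \left(45 + F\right) \left(110 + F\right)}$ ($B{\left(F \right)} = \frac{1}{F + \left(45 + F\right) \left(110 + F\right) \sqrt{F}} = \frac{1}{F + \sqrt{F} \left(45 + F\right) \left(110 + F\right)}$)
$L 3 + B{\left(N \right)} = \left(-373\right) 3 + \frac{1}{-160 + \left(-160\right)^{\frac{5}{2}} + 155 \left(-160\right)^{\frac{3}{2}} + 4950 \sqrt{-160}} = -1119 + \frac{1}{-160 + 102400 i \sqrt{10} + 155 \left(- 640 i \sqrt{10}\right) + 4950 \cdot 4 i \sqrt{10}} = -1119 + \frac{1}{-160 + 102400 i \sqrt{10} - 99200 i \sqrt{10} + 19800 i \sqrt{10}} = -1119 + \frac{1}{-160 + 23000 i \sqrt{10}}$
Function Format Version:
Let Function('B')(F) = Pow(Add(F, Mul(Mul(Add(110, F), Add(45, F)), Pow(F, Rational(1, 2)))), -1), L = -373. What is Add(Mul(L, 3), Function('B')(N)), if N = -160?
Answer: Add(Rational(-36997116541, 33062660), Mul(Rational(-115, 26450128), I, Pow(10, Rational(1, 2)))) ≈ Add(-1119.0, Mul(-1.3749e-5, I))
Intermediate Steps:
Function('B')(F) = Pow(Add(F, Mul(Pow(F, Rational(1, 2)), Add(45, F), Add(110, F))), -1) (Function('B')(F) = Pow(Add(F, Mul(Mul(Add(45, F), Add(110, F)), Pow(F, Rational(1, 2)))), -1) = Pow(Add(F, Mul(Pow(F, Rational(1, 2)), Add(45, F), Add(110, F))), -1))
Add(Mul(L, 3), Function('B')(N)) = Add(Mul(-373, 3), Pow(Add(-160, Pow(-160, Rational(5, 2)), Mul(155, Pow(-160, Rational(3, 2))), Mul(4950, Pow(-160, Rational(1, 2)))), -1)) = Add(-1119, Pow(Add(-160, Mul(102400, I, Pow(10, Rational(1, 2))), Mul(155, Mul(-640, I, Pow(10, Rational(1, 2)))), Mul(4950, Mul(4, I, Pow(10, Rational(1, 2))))), -1)) = Add(-1119, Pow(Add(-160, Mul(102400, I, Pow(10, Rational(1, 2))), Mul(-99200, I, Pow(10, Rational(1, 2))), Mul(19800, I, Pow(10, Rational(1, 2)))), -1)) = Add(-1119, Pow(Add(-160, Mul(23000, I, Pow(10, Rational(1, 2)))), -1))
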